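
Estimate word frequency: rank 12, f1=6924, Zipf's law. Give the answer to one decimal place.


Zipf's law: f(r) = f(1) / r
f(1) = 6924
f(12) = 6924 / 12
= 577.0 occurrences


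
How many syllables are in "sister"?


Word: "sister"
Syllable breakdown: sis-ter
Counting: 2 parts
= 2 syllables


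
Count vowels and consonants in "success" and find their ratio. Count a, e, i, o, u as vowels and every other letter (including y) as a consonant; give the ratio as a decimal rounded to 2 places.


Word: "success"
Vowels (a,e,i,o,u): 2
Consonants: 5
Ratio = 2/5
= 0.40


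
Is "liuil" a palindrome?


Word: "liuil"
Reversed: "liuil"
Forward == Backward? liuil == liuil
Palindrome = Yes


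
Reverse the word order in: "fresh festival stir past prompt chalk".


Original: "fresh festival stir past prompt chalk"
Words (1..n): fresh | festival | stir | past | prompt | chalk
Reversed (n..1): chalk | prompt | past | stir | festival | fresh
Result = "chalk prompt past stir festival fresh"


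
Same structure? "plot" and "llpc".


Pattern of "plot": [0, 1, 2, 3]
Pattern of "llpc": [0, 0, 1, 2]
Patterns do not match
Same pattern = No


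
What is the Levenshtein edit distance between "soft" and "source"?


Word 1: "soft" (length 4)
Word 2: "source" (length 6)
One optimal edit sequence (insert/delete/substitute each cost 1):
  1. keep 's'
  2. keep 'o'
  3. insert 'u'  (+1)
  4. insert 'r'  (+1)
  5. substitute 'f' -> 'c'  (+1)
  6. substitute 't' -> 'e'  (+1)
Total edit operations: 4
Edit distance = 4


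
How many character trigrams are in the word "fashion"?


Word: "fashion" (length 7)
Number of 3-grams = length - 3 + 1 = 7 - 3 + 1
= 5


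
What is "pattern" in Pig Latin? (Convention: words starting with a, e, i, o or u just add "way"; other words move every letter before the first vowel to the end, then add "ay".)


Word: "pattern"
Starts with consonant(s) → move to end, add 'ay'
Consonant cluster: "p"
Pig Latin = "atternpay"


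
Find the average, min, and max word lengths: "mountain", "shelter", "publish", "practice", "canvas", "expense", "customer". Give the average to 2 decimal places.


Lengths: "mountain"=8, "shelter"=7, "publish"=7, "practice"=8, "canvas"=6, "expense"=7, "customer"=8
Sum = 51, Count = 7
Average = 51/7 = 7.29
= avg=7.29, min=6, max=8


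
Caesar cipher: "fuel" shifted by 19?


Word: "fuel"
Shift: 19
Each letter → (letter + shift) mod 26:
  'f' (5) + 19 = 24 → 'y'
  'u' (20) + 19 = 13 → 'n'
  'e' (4) + 19 = 23 → 'x'
  'l' (11) + 19 = 4 → 'e'
Result = "ynxe"


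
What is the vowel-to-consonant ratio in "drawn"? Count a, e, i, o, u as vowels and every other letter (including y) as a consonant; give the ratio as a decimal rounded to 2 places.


Word: "drawn"
Vowels (a,e,i,o,u): 1
Consonants: 4
Ratio = 1/4
= 0.25


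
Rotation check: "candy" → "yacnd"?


Word: "candy", Candidate: "yacnd"
Method: check if candidate is substring of word+word
"candycandy" contains "yacnd"? No
Is rotation = No


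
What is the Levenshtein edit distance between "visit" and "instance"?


Word 1: "visit" (length 5)
Word 2: "instance" (length 8)
One optimal edit sequence (insert/delete/substitute each cost 1):
  1. substitute 'v' -> 'i'  (+1)
  2. substitute 'i' -> 'n'  (+1)
  3. keep 's'
  4. insert 't'  (+1)
  5. insert 'a'  (+1)
  6. insert 'n'  (+1)
  7. substitute 'i' -> 'c'  (+1)
  8. substitute 't' -> 'e'  (+1)
Total edit operations: 7
Edit distance = 7


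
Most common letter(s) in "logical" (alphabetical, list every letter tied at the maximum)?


Word: "logical"
Letter counts:
  'a': 1
  'c': 1
  'g': 1
  'i': 1
  'l': 2
  'o': 1
Maximum count = 2
Most frequent = 'l' (2 times each)


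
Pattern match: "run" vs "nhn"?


Pattern of "run": [0, 1, 2]
Pattern of "nhn": [0, 1, 0]
Patterns do not match
Same pattern = No


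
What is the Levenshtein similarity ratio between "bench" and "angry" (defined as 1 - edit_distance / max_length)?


Word 1: "bench" (length 5)
Word 2: "angry" (length 5)
One optimal edit sequence:
  1. substitute 'b' -> 'a'  (+1)
  2. substitute 'e' -> 'n'  (+1)
  3. substitute 'n' -> 'g'  (+1)
  4. substitute 'c' -> 'r'  (+1)
  5. substitute 'h' -> 'y'  (+1)
Edit distance = 5
Max length = max(5, 5) = 5
Similarity = 1 - 5/5
= 0.0000


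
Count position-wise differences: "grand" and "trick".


Comparing character by character (same length = 5):
  Pos 0: 'g' vs 't' !=
  Pos 1: 'r' vs 'r' =
  Pos 2: 'a' vs 'i' !=
  Pos 3: 'n' vs 'c' !=
  Pos 4: 'd' vs 'k' !=
Hamming distance = 4


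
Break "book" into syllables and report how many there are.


Word: "book"
Syllable breakdown: book
Counting: 1 part
= 1 syllable


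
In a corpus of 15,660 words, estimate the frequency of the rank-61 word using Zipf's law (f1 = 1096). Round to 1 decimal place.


Zipf's law: f(r) = f(1) / r
f(1) = 1096
f(61) = 1096 / 61
= 18.0 occurrences


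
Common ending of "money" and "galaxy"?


Word 1: "money"
Word 2: "galaxy"
Comparing from end:
  Pos -1: 'y' == 'y'
  Pos -2: 'e' != 'x' (stop)
LCS = "y" (length 1)


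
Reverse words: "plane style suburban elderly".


Original: "plane style suburban elderly"
Words (1..n): plane | style | suburban | elderly
Reversed (n..1): elderly | suburban | style | plane
Result = "elderly suburban style plane"


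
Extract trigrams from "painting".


Word: "painting" (length 8)
Number of trigrams = 8 - 3 + 1 = 6
  Position 0: "pai"
  Position 1: "ain"
  Position 2: "int"
  Position 3: "nti"
  Position 4: "tin"
  Position 5: "ing"
Trigrams = "pai", "ain", "int", "nti", "tin", "ing"


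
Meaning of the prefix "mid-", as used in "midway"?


Prefix: mid-
Example: midway (mid- + way)
Meaning = middle


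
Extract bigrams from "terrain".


Word: "terrain" (length 7)
Number of bigrams = 7 - 2 + 1 = 6
  Position 0: "te"
  Position 1: "er"
  Position 2: "rr"
  Position 3: "ra"
  Position 4: "ai"
  Position 5: "in"
Bigrams = "te", "er", "rr", "ra", "ai", "in"


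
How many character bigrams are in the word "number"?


Word: "number" (length 6)
Number of 2-grams = length - 2 + 1 = 6 - 2 + 1
= 5


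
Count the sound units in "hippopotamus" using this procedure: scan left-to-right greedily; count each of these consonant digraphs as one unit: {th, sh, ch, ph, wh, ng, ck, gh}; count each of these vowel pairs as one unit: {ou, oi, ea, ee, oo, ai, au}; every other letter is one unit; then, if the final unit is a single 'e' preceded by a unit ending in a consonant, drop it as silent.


Word: "hippopotamus" (12 letters)
Left-to-right scan:
  (1) 'h' (letter)
  (2) 'i' (letter)
  (3) 'p' (letter)
  (4) 'p' (letter)
  (5) 'o' (letter)
  (6) 'p' (letter)
  (7) 'o' (letter)
  (8) 't' (letter)
  (9) 'a' (letter)
  (10) 'm' (letter)
  (11) 'u' (letter)
  (12) 's' (letter)
Units from scan: 12
Sound units = 12 units


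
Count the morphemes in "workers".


Word: "workers"
Morphemes: work | -er | -s
Each morpheme carries meaning
= 3 morphemes


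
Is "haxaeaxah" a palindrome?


Word: "haxaeaxah"
Reversed: "haxaeaxah"
Forward == Backward? haxaeaxah == haxaeaxah
Palindrome = Yes


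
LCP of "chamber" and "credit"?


Word 1: "chamber"
Word 2: "credit"
Comparing from start:
  Pos 0: 'c' == 'c'
  Pos 1: 'h' != 'r' (stop)
LCP = "c" (length 1)


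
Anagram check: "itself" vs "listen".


Word 1: "itself" → sorted: efilst
Word 2: "listen" → sorted: eilnst
Same letters? efilst != eilnst
Anagram = No


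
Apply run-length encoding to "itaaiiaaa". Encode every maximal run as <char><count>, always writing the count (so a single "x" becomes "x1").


String: "itaaiiaaa"
Scanning for consecutive runs:
  'i' x 1
  't' x 1
  'a' x 2
  'i' x 2
  'a' x 3
RLE = "i1t1a2i2a3"


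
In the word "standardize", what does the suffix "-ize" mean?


Suffix: -ize
Example: standardize = standard + -ize
Meaning = to make


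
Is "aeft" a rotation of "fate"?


Word: "fate", Candidate: "aeft"
Method: check if candidate is substring of word+word
"fatefate" contains "aeft"? No
Is rotation = No


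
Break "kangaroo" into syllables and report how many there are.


Word: "kangaroo"
Syllable breakdown: kan | ga | roo
Counting: 3 parts
= 3 syllables


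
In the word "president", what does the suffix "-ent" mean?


Suffix: -ent
Example: president = preside + -ent, with a spelling change
Meaning = one who / that which


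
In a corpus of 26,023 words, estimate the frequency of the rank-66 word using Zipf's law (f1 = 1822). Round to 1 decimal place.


Zipf's law: f(r) = f(1) / r
f(1) = 1822
f(66) = 1822 / 66
= 27.6 occurrences


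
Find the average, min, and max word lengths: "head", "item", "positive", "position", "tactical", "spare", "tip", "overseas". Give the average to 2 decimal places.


Lengths: "head"=4, "item"=4, "positive"=8, "position"=8, "tactical"=8, "spare"=5, "tip"=3, "overseas"=8
Sum = 48, Count = 8
Average = 48/8 = 6.00
= avg=6.00, min=3, max=8


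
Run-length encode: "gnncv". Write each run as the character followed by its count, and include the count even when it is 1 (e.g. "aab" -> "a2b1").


String: "gnncv"
Scanning for consecutive runs:
  'g' x 1
  'n' x 2
  'c' x 1
  'v' x 1
RLE = "g1n2c1v1"


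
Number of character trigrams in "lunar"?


Word: "lunar" (length 5)
Number of 3-grams = length - 3 + 1 = 5 - 3 + 1
= 3


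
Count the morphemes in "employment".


Word: "employment"
Morphemes: employ / -ment
Each morpheme carries meaning
= 2 morphemes


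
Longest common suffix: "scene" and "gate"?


Word 1: "scene"
Word 2: "gate"
Comparing from end:
  Pos -1: 'e' == 'e'
  Pos -2: 'n' != 't' (stop)
LCS = "e" (length 1)


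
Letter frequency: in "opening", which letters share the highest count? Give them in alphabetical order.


Word: "opening"
Letter counts:
  'e': 1
  'g': 1
  'i': 1
  'n': 2
  'o': 1
  'p': 1
Maximum count = 2
Most frequent = 'n' (2 times each)


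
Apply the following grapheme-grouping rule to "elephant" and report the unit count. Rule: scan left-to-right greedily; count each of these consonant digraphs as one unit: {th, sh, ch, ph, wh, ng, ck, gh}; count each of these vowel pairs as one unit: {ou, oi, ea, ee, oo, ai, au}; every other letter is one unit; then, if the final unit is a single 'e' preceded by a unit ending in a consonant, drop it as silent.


Word: "elephant" (8 letters)
Left-to-right scan:
  1. 'e' (letter)
  2. 'l' (letter)
  3. 'e' (letter)
  4. 'ph' (digraph)
  5. 'a' (letter)
  6. 'n' (letter)
  7. 't' (letter)
Units from scan: 7
Sound units = 7 units


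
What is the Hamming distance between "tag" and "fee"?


Comparing character by character (same length = 3):
  Pos 0: 't' vs 'f' !=
  Pos 1: 'a' vs 'e' !=
  Pos 2: 'g' vs 'e' !=
Hamming distance = 3


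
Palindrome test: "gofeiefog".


Word: "gofeiefog"
Reversed: "gofeiefog"
Forward == Backward? gofeiefog == gofeiefog
Palindrome = Yes


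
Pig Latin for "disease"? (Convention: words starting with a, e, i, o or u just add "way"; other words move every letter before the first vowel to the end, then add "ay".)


Word: "disease"
Starts with consonant(s) → move to end, add 'ay'
Consonant cluster: "d"
Pig Latin = "iseaseday"


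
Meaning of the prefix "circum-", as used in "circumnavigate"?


Prefix: circum-
Example: circumnavigate = circum- + navigate
Meaning = around


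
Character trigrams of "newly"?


Word: "newly" (length 5)
Number of trigrams = 5 - 3 + 1 = 3
  Position 0: "new"
  Position 1: "ewl"
  Position 2: "wly"
Trigrams = "new", "ewl", "wly"


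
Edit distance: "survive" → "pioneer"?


Word 1: "survive" (length 7)
Word 2: "pioneer" (length 7)
One optimal edit sequence (insert/delete/substitute each cost 1):
  1. substitute 's' -> 'p'  (+1)
  2. substitute 'u' -> 'i'  (+1)
  3. substitute 'r' -> 'o'  (+1)
  4. substitute 'v' -> 'n'  (+1)
  5. substitute 'i' -> 'e'  (+1)
  6. substitute 'v' -> 'e'  (+1)
  7. substitute 'e' -> 'r'  (+1)
Total edit operations: 7
Edit distance = 7


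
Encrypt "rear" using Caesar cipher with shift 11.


Word: "rear"
Shift: 11
Each letter → (letter + shift) mod 26:
  'r' (17) + 11 = 2 → 'c'
  'e' (4) + 11 = 15 → 'p'
  'a' (0) + 11 = 11 → 'l'
  'r' (17) + 11 = 2 → 'c'
Result = "cplc"


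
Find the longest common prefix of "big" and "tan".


Word 1: "big"
Word 2: "tan"
Comparing from start:
  Pos 0: 'b' != 't' (stop)
LCP = "" (length 0)


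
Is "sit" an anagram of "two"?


Word 1: "two" → sorted: otw
Word 2: "sit" → sorted: ist
Same letters? otw != ist
Anagram = No


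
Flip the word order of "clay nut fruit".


Original: "clay nut fruit"
Words (1..n): clay | nut | fruit
Reversed (n..1): fruit | nut | clay
Result = "fruit nut clay"


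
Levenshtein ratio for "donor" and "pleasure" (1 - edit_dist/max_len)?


Word 1: "donor" (length 5)
Word 2: "pleasure" (length 8)
One optimal edit sequence:
  1. insert 'p'  (+1)
  2. insert 'l'  (+1)
  3. substitute 'd' -> 'e'  (+1)
  4. substitute 'o' -> 'a'  (+1)
  5. substitute 'n' -> 's'  (+1)
  6. substitute 'o' -> 'u'  (+1)
  7. keep 'r'
  8. insert 'e'  (+1)
Edit distance = 7
Max length = max(5, 8) = 8
Similarity = 1 - 7/8
= 0.1250


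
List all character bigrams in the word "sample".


Word: "sample" (length 6)
Number of bigrams = 6 - 2 + 1 = 5
  Position 0: "sa"
  Position 1: "am"
  Position 2: "mp"
  Position 3: "pl"
  Position 4: "le"
Bigrams = "sa", "am", "mp", "pl", "le"


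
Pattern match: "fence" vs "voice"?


Pattern of "fence": [0, 1, 2, 3, 1]
Pattern of "voice": [0, 1, 2, 3, 4]
Patterns do not match
Same pattern = No


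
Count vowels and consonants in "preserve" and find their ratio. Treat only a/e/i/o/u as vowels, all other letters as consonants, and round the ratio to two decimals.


Word: "preserve"
Vowels (a,e,i,o,u): 3
Consonants: 5
Ratio = 3/5
= 0.60


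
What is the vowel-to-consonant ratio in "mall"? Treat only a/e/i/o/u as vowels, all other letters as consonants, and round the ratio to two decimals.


Word: "mall"
Vowels (a,e,i,o,u): 1
Consonants: 3
Ratio = 1/3
= 0.33


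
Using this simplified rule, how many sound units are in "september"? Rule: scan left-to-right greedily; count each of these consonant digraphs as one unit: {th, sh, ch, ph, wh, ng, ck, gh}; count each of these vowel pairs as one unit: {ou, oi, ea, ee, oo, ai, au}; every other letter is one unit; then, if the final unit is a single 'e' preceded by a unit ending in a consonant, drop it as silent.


Word: "september" (9 letters)
Left-to-right scan:
  (1) 's' (letter)
  (2) 'e' (letter)
  (3) 'p' (letter)
  (4) 't' (letter)
  (5) 'e' (letter)
  (6) 'm' (letter)
  (7) 'b' (letter)
  (8) 'e' (letter)
  (9) 'r' (letter)
Units from scan: 9
Sound units = 9 units


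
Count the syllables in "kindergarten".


Word: "kindergarten"
Syllable breakdown: kin · der · gar · ten
Counting: 4 parts
= 4 syllables


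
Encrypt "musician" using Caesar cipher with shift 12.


Word: "musician"
Shift: 12
Each letter → (letter + shift) mod 26:
  'm' (12) + 12 = 24 → 'y'
  'u' (20) + 12 = 6 → 'g'
  's' (18) + 12 = 4 → 'e'
  'i' (8) + 12 = 20 → 'u'
  'c' (2) + 12 = 14 → 'o'
  'i' (8) + 12 = 20 → 'u'
  'a' (0) + 12 = 12 → 'm'
  'n' (13) + 12 = 25 → 'z'
Result = "ygeuoumz"


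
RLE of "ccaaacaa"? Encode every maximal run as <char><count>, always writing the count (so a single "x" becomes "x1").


String: "ccaaacaa"
Scanning for consecutive runs:
  'c' x 2
  'a' x 3
  'c' x 1
  'a' x 2
RLE = "c2a3c1a2"


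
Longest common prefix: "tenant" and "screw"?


Word 1: "tenant"
Word 2: "screw"
Comparing from start:
  Pos 0: 't' != 's' (stop)
LCP = "" (length 0)


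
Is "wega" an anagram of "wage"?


Word 1: "wage" → sorted: aegw
Word 2: "wega" → sorted: aegw
Same letters? aegw == aegw
Anagram = Yes


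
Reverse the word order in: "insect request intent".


Original: "insect request intent"
Words (1..n): insect | request | intent
Reversed (n..1): intent | request | insect
Result = "intent request insect"


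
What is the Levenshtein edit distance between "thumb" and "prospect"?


Word 1: "thumb" (length 5)
Word 2: "prospect" (length 8)
One optimal edit sequence (insert/delete/substitute each cost 1):
  1. insert 'p'  (+1)
  2. insert 'r'  (+1)
  3. insert 'o'  (+1)
  4. substitute 't' -> 's'  (+1)
  5. substitute 'h' -> 'p'  (+1)
  6. substitute 'u' -> 'e'  (+1)
  7. substitute 'm' -> 'c'  (+1)
  8. substitute 'b' -> 't'  (+1)
Total edit operations: 8
Edit distance = 8


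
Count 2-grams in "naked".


Word: "naked" (length 5)
Number of 2-grams = length - 2 + 1 = 5 - 2 + 1
= 4


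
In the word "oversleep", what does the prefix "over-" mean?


Prefix: over-
Example: oversleep (over- + sleep)
Meaning = excessive


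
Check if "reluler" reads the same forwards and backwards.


Word: "reluler"
Reversed: "reluler"
Forward == Backward? reluler == reluler
Palindrome = Yes


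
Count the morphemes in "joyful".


Word: "joyful"
Morphemes: joy / -ful
Each morpheme carries meaning
= 2 morphemes


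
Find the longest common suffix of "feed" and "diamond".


Word 1: "feed"
Word 2: "diamond"
Comparing from end:
  Pos -1: 'd' == 'd'
  Pos -2: 'e' != 'n' (stop)
LCS = "d" (length 1)


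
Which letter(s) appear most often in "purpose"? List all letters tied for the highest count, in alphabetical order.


Word: "purpose"
Letter counts:
  'e': 1
  'o': 1
  'p': 2
  'r': 1
  's': 1
  'u': 1
Maximum count = 2
Most frequent = 'p' (2 times each)


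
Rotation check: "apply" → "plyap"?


Word: "apply", Candidate: "plyap"
Method: check if candidate is substring of word+word
"applyapply" contains "plyap"? Yes
Is rotation = Yes


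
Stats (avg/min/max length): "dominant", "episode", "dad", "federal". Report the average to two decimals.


Lengths: "dominant"=8, "episode"=7, "dad"=3, "federal"=7
Sum = 25, Count = 4
Average = 25/4 = 6.25
= avg=6.25, min=3, max=8


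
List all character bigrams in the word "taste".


Word: "taste" (length 5)
Number of bigrams = 5 - 2 + 1 = 4
  Position 0: "ta"
  Position 1: "as"
  Position 2: "st"
  Position 3: "te"
Bigrams = "ta", "as", "st", "te"


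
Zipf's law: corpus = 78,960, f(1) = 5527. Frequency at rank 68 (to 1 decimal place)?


Zipf's law: f(r) = f(1) / r
f(1) = 5527
f(68) = 5527 / 68
= 81.3 occurrences


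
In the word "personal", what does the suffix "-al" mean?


Suffix: -al
Example: personal (person + -al)
Meaning = relating to


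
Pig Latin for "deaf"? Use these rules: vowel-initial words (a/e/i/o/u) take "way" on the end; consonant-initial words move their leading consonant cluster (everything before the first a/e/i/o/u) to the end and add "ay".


Word: "deaf"
Starts with consonant(s) → move to end, add 'ay'
Consonant cluster: "d"
Pig Latin = "eafday"


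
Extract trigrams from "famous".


Word: "famous" (length 6)
Number of trigrams = 6 - 3 + 1 = 4
  Position 0: "fam"
  Position 1: "amo"
  Position 2: "mou"
  Position 3: "ous"
Trigrams = "fam", "amo", "mou", "ous"


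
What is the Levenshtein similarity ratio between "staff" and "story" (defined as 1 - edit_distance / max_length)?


Word 1: "staff" (length 5)
Word 2: "story" (length 5)
One optimal edit sequence:
  1. keep 's'
  2. keep 't'
  3. substitute 'a' -> 'o'  (+1)
  4. substitute 'f' -> 'r'  (+1)
  5. substitute 'f' -> 'y'  (+1)
Edit distance = 3
Max length = max(5, 5) = 5
Similarity = 1 - 3/5
= 0.4000


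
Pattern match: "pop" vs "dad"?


Pattern of "pop": [0, 1, 0]
Pattern of "dad": [0, 1, 0]
Patterns match
Same pattern = Yes


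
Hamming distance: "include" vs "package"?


Comparing character by character (same length = 7):
  Pos 0: 'i' vs 'p' !=
  Pos 1: 'n' vs 'a' !=
  Pos 2: 'c' vs 'c' =
  Pos 3: 'l' vs 'k' !=
  Pos 4: 'u' vs 'a' !=
  Pos 5: 'd' vs 'g' !=
  Pos 6: 'e' vs 'e' =
Hamming distance = 5


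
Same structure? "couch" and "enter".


Pattern of "couch": [0, 1, 2, 0, 3]
Pattern of "enter": [0, 1, 2, 0, 3]
Patterns match
Same pattern = Yes


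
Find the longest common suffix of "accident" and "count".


Word 1: "accident"
Word 2: "count"
Comparing from end:
  Pos -1: 't' == 't'
  Pos -2: 'n' == 'n'
  Pos -3: 'e' != 'u' (stop)
LCS = "nt" (length 2)


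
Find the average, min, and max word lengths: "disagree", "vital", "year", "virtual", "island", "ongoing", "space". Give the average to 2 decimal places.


Lengths: "disagree"=8, "vital"=5, "year"=4, "virtual"=7, "island"=6, "ongoing"=7, "space"=5
Sum = 42, Count = 7
Average = 42/7 = 6.00
= avg=6.00, min=4, max=8


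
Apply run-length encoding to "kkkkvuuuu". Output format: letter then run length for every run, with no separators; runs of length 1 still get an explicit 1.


String: "kkkkvuuuu"
Scanning for consecutive runs:
  'k' x 4
  'v' x 1
  'u' x 4
RLE = "k4v1u4"


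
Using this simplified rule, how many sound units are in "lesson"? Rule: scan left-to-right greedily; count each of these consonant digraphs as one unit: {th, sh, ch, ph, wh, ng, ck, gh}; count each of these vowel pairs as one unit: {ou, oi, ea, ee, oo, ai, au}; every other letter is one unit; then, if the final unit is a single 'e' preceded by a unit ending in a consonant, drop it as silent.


Word: "lesson" (6 letters)
Left-to-right scan:
  (1) 'l' (letter)
  (2) 'e' (letter)
  (3) 's' (letter)
  (4) 's' (letter)
  (5) 'o' (letter)
  (6) 'n' (letter)
Units from scan: 6
Sound units = 6 units


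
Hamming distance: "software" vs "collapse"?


Comparing character by character (same length = 8):
  Pos 0: 's' vs 'c' !=
  Pos 1: 'o' vs 'o' =
  Pos 2: 'f' vs 'l' !=
  Pos 3: 't' vs 'l' !=
  Pos 4: 'w' vs 'a' !=
  Pos 5: 'a' vs 'p' !=
  Pos 6: 'r' vs 's' !=
  Pos 7: 'e' vs 'e' =
Hamming distance = 6


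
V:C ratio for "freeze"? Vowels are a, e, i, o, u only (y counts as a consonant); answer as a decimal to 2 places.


Word: "freeze"
Vowels (a,e,i,o,u): 3
Consonants: 3
Ratio = 3/3
= 1.00


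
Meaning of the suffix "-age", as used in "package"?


Suffix: -age
As in: package -> pack + -age
Meaning = result / collection


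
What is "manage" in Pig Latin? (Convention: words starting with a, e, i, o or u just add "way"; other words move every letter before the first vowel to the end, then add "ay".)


Word: "manage"
Starts with consonant(s) → move to end, add 'ay'
Consonant cluster: "m"
Pig Latin = "anagemay"


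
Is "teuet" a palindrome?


Word: "teuet"
Reversed: "teuet"
Forward == Backward? teuet == teuet
Palindrome = Yes


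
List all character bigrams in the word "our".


Word: "our" (length 3)
Number of bigrams = 3 - 2 + 1 = 2
  Position 0: "ou"
  Position 1: "ur"
Bigrams = "ou", "ur"


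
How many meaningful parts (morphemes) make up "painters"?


Word: "painters"
Morphemes: paint / -er / -s
Each morpheme carries meaning
= 3 morphemes


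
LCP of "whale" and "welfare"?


Word 1: "whale"
Word 2: "welfare"
Comparing from start:
  Pos 0: 'w' == 'w'
  Pos 1: 'h' != 'e' (stop)
LCP = "w" (length 1)


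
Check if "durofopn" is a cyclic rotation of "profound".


Word: "profound", Candidate: "durofopn"
Method: check if candidate is substring of word+word
"profoundprofound" contains "durofopn"? No
Is rotation = No


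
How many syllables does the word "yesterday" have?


Word: "yesterday"
Syllable breakdown: yes-ter-day
Counting: 3 parts
= 3 syllables


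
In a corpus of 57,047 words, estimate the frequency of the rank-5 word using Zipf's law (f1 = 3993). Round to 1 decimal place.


Zipf's law: f(r) = f(1) / r
f(1) = 3993
f(5) = 3993 / 5
= 798.6 occurrences


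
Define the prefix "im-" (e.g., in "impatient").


Prefix: im-
Example: impatient (im- + patient)
Meaning = not / into


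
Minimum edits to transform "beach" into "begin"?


Word 1: "beach" (length 5)
Word 2: "begin" (length 5)
One optimal edit sequence (insert/delete/substitute each cost 1):
  1. keep 'b'
  2. keep 'e'
  3. substitute 'a' -> 'g'  (+1)
  4. substitute 'c' -> 'i'  (+1)
  5. substitute 'h' -> 'n'  (+1)
Total edit operations: 3
Edit distance = 3


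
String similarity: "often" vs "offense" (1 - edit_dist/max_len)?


Word 1: "often" (length 5)
Word 2: "offense" (length 7)
One optimal edit sequence:
  1. keep 'o'
  2. keep 'f'
  3. substitute 't' -> 'f'  (+1)
  4. keep 'e'
  5. keep 'n'
  6. insert 's'  (+1)
  7. insert 'e'  (+1)
Edit distance = 3
Max length = max(5, 7) = 7
Similarity = 1 - 3/7
= 0.5714


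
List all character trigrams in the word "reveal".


Word: "reveal" (length 6)
Number of trigrams = 6 - 3 + 1 = 4
  Position 0: "rev"
  Position 1: "eve"
  Position 2: "vea"
  Position 3: "eal"
Trigrams = "rev", "eve", "vea", "eal"


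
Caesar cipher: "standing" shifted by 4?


Word: "standing"
Shift: 4
Each letter → (letter + shift) mod 26:
  's' (18) + 4 = 22 → 'w'
  't' (19) + 4 = 23 → 'x'
  'a' (0) + 4 = 4 → 'e'
  'n' (13) + 4 = 17 → 'r'
  'd' (3) + 4 = 7 → 'h'
  'i' (8) + 4 = 12 → 'm'
  'n' (13) + 4 = 17 → 'r'
  'g' (6) + 4 = 10 → 'k'
Result = "wxerhmrk"


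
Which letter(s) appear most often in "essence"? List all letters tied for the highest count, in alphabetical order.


Word: "essence"
Letter counts:
  'c': 1
  'e': 3
  'n': 1
  's': 2
Maximum count = 3
Most frequent = 'e' (3 times each)


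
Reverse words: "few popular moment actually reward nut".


Original: "few popular moment actually reward nut"
Words (1..n): few | popular | moment | actually | reward | nut
Reversed (n..1): nut | reward | actually | moment | popular | few
Result = "nut reward actually moment popular few"


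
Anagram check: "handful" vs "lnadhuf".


Word 1: "handful" → sorted: adfhlnu
Word 2: "lnadhuf" → sorted: adfhlnu
Same letters? adfhlnu == adfhlnu
Anagram = Yes


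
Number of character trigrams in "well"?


Word: "well" (length 4)
Number of 3-grams = length - 3 + 1 = 4 - 3 + 1
= 2


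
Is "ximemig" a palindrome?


Word: "ximemig"
Reversed: "gimemix"
Forward == Backward? ximemig != gimemix
Palindrome = No


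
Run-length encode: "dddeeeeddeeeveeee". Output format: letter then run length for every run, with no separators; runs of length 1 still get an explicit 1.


String: "dddeeeeddeeeveeee"
Scanning for consecutive runs:
  'd' x 3
  'e' x 4
  'd' x 2
  'e' x 3
  'v' x 1
  'e' x 4
RLE = "d3e4d2e3v1e4"


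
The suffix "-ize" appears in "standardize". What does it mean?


Suffix: -ize
Example: standardize (standard + -ize)
Meaning = to make


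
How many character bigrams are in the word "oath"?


Word: "oath" (length 4)
Number of 2-grams = length - 2 + 1 = 4 - 2 + 1
= 3


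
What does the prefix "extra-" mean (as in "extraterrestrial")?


Prefix: extra-
Example: extraterrestrial (extra- + terrestrial)
Meaning = beyond


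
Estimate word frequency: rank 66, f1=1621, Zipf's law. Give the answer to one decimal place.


Zipf's law: f(r) = f(1) / r
f(1) = 1621
f(66) = 1621 / 66
= 24.6 occurrences


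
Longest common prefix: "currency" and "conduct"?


Word 1: "currency"
Word 2: "conduct"
Comparing from start:
  Pos 0: 'c' == 'c'
  Pos 1: 'u' != 'o' (stop)
LCP = "c" (length 1)


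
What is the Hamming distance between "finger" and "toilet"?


Comparing character by character (same length = 6):
  Pos 0: 'f' vs 't' !=
  Pos 1: 'i' vs 'o' !=
  Pos 2: 'n' vs 'i' !=
  Pos 3: 'g' vs 'l' !=
  Pos 4: 'e' vs 'e' =
  Pos 5: 'r' vs 't' !=
Hamming distance = 5


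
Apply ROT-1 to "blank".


Word: "blank"
Shift: 1
Each letter → (letter + shift) mod 26:
  'b' (1) + 1 = 2 → 'c'
  'l' (11) + 1 = 12 → 'm'
  'a' (0) + 1 = 1 → 'b'
  'n' (13) + 1 = 14 → 'o'
  'k' (10) + 1 = 11 → 'l'
Result = "cmbol"


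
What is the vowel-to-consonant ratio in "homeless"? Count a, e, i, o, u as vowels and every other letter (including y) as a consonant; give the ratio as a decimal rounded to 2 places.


Word: "homeless"
Vowels (a,e,i,o,u): 3
Consonants: 5
Ratio = 3/5
= 0.60


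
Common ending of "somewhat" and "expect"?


Word 1: "somewhat"
Word 2: "expect"
Comparing from end:
  Pos -1: 't' == 't'
  Pos -2: 'a' != 'c' (stop)
LCS = "t" (length 1)


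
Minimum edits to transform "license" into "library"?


Word 1: "license" (length 7)
Word 2: "library" (length 7)
One optimal edit sequence (insert/delete/substitute each cost 1):
  1. keep 'l'
  2. keep 'i'
  3. substitute 'c' -> 'b'  (+1)
  4. substitute 'e' -> 'r'  (+1)
  5. substitute 'n' -> 'a'  (+1)
  6. substitute 's' -> 'r'  (+1)
  7. substitute 'e' -> 'y'  (+1)
Total edit operations: 5
Edit distance = 5


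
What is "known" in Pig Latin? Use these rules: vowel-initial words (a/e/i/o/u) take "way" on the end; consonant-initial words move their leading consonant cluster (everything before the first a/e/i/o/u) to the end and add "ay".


Word: "known"
Starts with consonant(s) → move to end, add 'ay'
Consonant cluster: "kn"
Pig Latin = "ownknay"


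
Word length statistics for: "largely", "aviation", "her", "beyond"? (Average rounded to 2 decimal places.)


Lengths: "largely"=7, "aviation"=8, "her"=3, "beyond"=6
Sum = 24, Count = 4
Average = 24/4 = 6.00
= avg=6.00, min=3, max=8


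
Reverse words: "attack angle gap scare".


Original: "attack angle gap scare"
Words (1..n): attack | angle | gap | scare
Reversed (n..1): scare | gap | angle | attack
Result = "scare gap angle attack"


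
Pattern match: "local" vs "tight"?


Pattern of "local": [0, 1, 2, 3, 0]
Pattern of "tight": [0, 1, 2, 3, 0]
Patterns match
Same pattern = Yes


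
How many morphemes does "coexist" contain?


Word: "coexist"
Morphemes: co- | exist
Each morpheme carries meaning
= 2 morphemes


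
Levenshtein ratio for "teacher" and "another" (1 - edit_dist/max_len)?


Word 1: "teacher" (length 7)
Word 2: "another" (length 7)
One optimal edit sequence:
  1. substitute 't' -> 'a'  (+1)
  2. substitute 'e' -> 'n'  (+1)
  3. substitute 'a' -> 'o'  (+1)
  4. substitute 'c' -> 't'  (+1)
  5. keep 'h'
  6. keep 'e'
  7. keep 'r'
Edit distance = 4
Max length = max(7, 7) = 7
Similarity = 1 - 4/7
= 0.4286


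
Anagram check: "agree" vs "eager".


Word 1: "agree" → sorted: aeegr
Word 2: "eager" → sorted: aeegr
Same letters? aeegr == aeegr
Anagram = Yes


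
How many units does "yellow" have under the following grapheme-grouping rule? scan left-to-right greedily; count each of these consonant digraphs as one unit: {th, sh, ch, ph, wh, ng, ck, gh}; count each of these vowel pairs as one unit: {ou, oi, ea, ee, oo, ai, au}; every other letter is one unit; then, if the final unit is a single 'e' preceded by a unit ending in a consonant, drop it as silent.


Word: "yellow" (6 letters)
Left-to-right scan:
  (1) 'y' (letter)
  (2) 'e' (letter)
  (3) 'l' (letter)
  (4) 'l' (letter)
  (5) 'o' (letter)
  (6) 'w' (letter)
Units from scan: 6
Sound units = 6 units


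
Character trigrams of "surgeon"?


Word: "surgeon" (length 7)
Number of trigrams = 7 - 3 + 1 = 5
  Position 0: "sur"
  Position 1: "urg"
  Position 2: "rge"
  Position 3: "geo"
  Position 4: "eon"
Trigrams = "sur", "urg", "rge", "geo", "eon"


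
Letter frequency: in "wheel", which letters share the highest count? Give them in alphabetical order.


Word: "wheel"
Letter counts:
  'e': 2
  'h': 1
  'l': 1
  'w': 1
Maximum count = 2
Most frequent = 'e' (2 times each)


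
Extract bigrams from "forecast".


Word: "forecast" (length 8)
Number of bigrams = 8 - 2 + 1 = 7
  Position 0: "fo"
  Position 1: "or"
  Position 2: "re"
  Position 3: "ec"
  Position 4: "ca"
  Position 5: "as"
  Position 6: "st"
Bigrams = "fo", "or", "re", "ec", "ca", "as", "st"


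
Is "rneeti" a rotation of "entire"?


Word: "entire", Candidate: "rneeti"
Method: check if candidate is substring of word+word
"entireentire" contains "rneeti"? No
Is rotation = No


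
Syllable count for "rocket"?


Word: "rocket"
Syllable breakdown: rock / et
Counting: 2 parts
= 2 syllables


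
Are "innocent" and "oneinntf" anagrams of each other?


Word 1: "innocent" → sorted: ceinnnot
Word 2: "oneinntf" → sorted: efinnnot
Same letters? ceinnnot != efinnnot
Anagram = No


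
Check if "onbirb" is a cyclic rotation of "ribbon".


Word: "ribbon", Candidate: "onbirb"
Method: check if candidate is substring of word+word
"ribbonribbon" contains "onbirb"? No
Is rotation = No


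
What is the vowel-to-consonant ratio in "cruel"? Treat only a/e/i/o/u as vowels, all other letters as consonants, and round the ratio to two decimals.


Word: "cruel"
Vowels (a,e,i,o,u): 2
Consonants: 3
Ratio = 2/3
= 0.67


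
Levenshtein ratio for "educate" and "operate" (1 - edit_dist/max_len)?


Word 1: "educate" (length 7)
Word 2: "operate" (length 7)
One optimal edit sequence:
  1. substitute 'e' -> 'o'  (+1)
  2. substitute 'd' -> 'p'  (+1)
  3. substitute 'u' -> 'e'  (+1)
  4. substitute 'c' -> 'r'  (+1)
  5. keep 'a'
  6. keep 't'
  7. keep 'e'
Edit distance = 4
Max length = max(7, 7) = 7
Similarity = 1 - 4/7
= 0.4286


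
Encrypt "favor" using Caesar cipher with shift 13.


Word: "favor"
Shift: 13
Each letter → (letter + shift) mod 26:
  'f' (5) + 13 = 18 → 's'
  'a' (0) + 13 = 13 → 'n'
  'v' (21) + 13 = 8 → 'i'
  'o' (14) + 13 = 1 → 'b'
  'r' (17) + 13 = 4 → 'e'
Result = "snibe"


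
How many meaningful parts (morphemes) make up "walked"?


Word: "walked"
Morphemes: walk + -ed
Each morpheme carries meaning
= 2 morphemes


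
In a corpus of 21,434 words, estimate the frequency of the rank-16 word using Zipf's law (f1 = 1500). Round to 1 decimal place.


Zipf's law: f(r) = f(1) / r
f(1) = 1500
f(16) = 1500 / 16
= 93.8 occurrences


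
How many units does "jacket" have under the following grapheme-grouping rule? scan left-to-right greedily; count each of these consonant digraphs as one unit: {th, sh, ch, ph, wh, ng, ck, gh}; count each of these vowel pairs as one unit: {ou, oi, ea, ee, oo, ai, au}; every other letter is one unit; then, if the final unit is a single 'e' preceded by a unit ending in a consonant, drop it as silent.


Word: "jacket" (6 letters)
Left-to-right scan:
  [1] 'j' (letter)
  [2] 'a' (letter)
  [3] 'ck' (digraph)
  [4] 'e' (letter)
  [5] 't' (letter)
Units from scan: 5
Sound units = 5 units


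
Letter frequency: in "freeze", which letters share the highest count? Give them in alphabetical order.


Word: "freeze"
Letter counts:
  'e': 3
  'f': 1
  'r': 1
  'z': 1
Maximum count = 3
Most frequent = 'e' (3 times each)


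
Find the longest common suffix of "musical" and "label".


Word 1: "musical"
Word 2: "label"
Comparing from end:
  Pos -1: 'l' == 'l'
  Pos -2: 'a' != 'e' (stop)
LCS = "l" (length 1)


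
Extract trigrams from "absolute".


Word: "absolute" (length 8)
Number of trigrams = 8 - 3 + 1 = 6
  Position 0: "abs"
  Position 1: "bso"
  Position 2: "sol"
  Position 3: "olu"
  Position 4: "lut"
  Position 5: "ute"
Trigrams = "abs", "bso", "sol", "olu", "lut", "ute"


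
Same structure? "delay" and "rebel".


Pattern of "delay": [0, 1, 2, 3, 4]
Pattern of "rebel": [0, 1, 2, 1, 3]
Patterns do not match
Same pattern = No


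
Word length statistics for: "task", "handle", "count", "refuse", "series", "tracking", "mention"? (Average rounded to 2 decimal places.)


Lengths: "task"=4, "handle"=6, "count"=5, "refuse"=6, "series"=6, "tracking"=8, "mention"=7
Sum = 42, Count = 7
Average = 42/7 = 6.00
= avg=6.00, min=4, max=8


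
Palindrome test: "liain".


Word: "liain"
Reversed: "niail"
Forward == Backward? liain != niail
Palindrome = No


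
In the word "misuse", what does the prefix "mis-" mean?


Prefix: mis-
Example: misuse = mis- + use
Meaning = wrongly


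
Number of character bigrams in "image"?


Word: "image" (length 5)
Number of 2-grams = length - 2 + 1 = 5 - 2 + 1
= 4


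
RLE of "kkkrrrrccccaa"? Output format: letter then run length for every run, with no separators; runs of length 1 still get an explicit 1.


String: "kkkrrrrccccaa"
Scanning for consecutive runs:
  'k' x 3
  'r' x 4
  'c' x 4
  'a' x 2
RLE = "k3r4c4a2"


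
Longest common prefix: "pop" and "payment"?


Word 1: "pop"
Word 2: "payment"
Comparing from start:
  Pos 0: 'p' == 'p'
  Pos 1: 'o' != 'a' (stop)
LCP = "p" (length 1)


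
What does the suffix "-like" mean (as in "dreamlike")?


Suffix: -like
Example: dreamlike (dream + -like)
Meaning = resembling


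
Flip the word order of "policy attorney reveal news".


Original: "policy attorney reveal news"
Words (1..n): policy | attorney | reveal | news
Reversed (n..1): news | reveal | attorney | policy
Result = "news reveal attorney policy"


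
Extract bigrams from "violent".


Word: "violent" (length 7)
Number of bigrams = 7 - 2 + 1 = 6
  Position 0: "vi"
  Position 1: "io"
  Position 2: "ol"
  Position 3: "le"
  Position 4: "en"
  Position 5: "nt"
Bigrams = "vi", "io", "ol", "le", "en", "nt"


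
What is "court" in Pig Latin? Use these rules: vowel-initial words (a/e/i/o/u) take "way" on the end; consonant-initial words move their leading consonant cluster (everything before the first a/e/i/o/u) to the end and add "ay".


Word: "court"
Starts with consonant(s) → move to end, add 'ay'
Consonant cluster: "c"
Pig Latin = "ourtcay"


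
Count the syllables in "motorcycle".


Word: "motorcycle"
Syllable breakdown: mo · tor · cy · cle
Counting: 4 parts
= 4 syllables


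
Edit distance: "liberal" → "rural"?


Word 1: "liberal" (length 7)
Word 2: "rural" (length 5)
One optimal edit sequence (insert/delete/substitute each cost 1):
  1. delete 'l'  (+1)
  2. delete 'i'  (+1)
  3. substitute 'b' -> 'r'  (+1)
  4. substitute 'e' -> 'u'  (+1)
  5. keep 'r'
  6. keep 'a'
  7. keep 'l'
Total edit operations: 4
Edit distance = 4


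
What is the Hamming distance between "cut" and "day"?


Comparing character by character (same length = 3):
  Pos 0: 'c' vs 'd' !=
  Pos 1: 'u' vs 'a' !=
  Pos 2: 't' vs 'y' !=
Hamming distance = 3


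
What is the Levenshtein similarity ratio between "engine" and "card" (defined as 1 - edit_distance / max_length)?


Word 1: "engine" (length 6)
Word 2: "card" (length 4)
One optimal edit sequence:
  1. delete 'e'  (+1)
  2. delete 'n'  (+1)
  3. substitute 'g' -> 'c'  (+1)
  4. substitute 'i' -> 'a'  (+1)
  5. substitute 'n' -> 'r'  (+1)
  6. substitute 'e' -> 'd'  (+1)
Edit distance = 6
Max length = max(6, 4) = 6
Similarity = 1 - 6/6
= 0.0000


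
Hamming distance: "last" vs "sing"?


Comparing character by character (same length = 4):
  Pos 0: 'l' vs 's' !=
  Pos 1: 'a' vs 'i' !=
  Pos 2: 's' vs 'n' !=
  Pos 3: 't' vs 'g' !=
Hamming distance = 4


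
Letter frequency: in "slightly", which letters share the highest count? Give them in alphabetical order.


Word: "slightly"
Letter counts:
  'g': 1
  'h': 1
  'i': 1
  'l': 2
  's': 1
  't': 1
  'y': 1
Maximum count = 2
Most frequent = 'l' (2 times each)


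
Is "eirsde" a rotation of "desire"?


Word: "desire", Candidate: "eirsde"
Method: check if candidate is substring of word+word
"desiredesire" contains "eirsde"? No
Is rotation = No


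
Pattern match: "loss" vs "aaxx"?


Pattern of "loss": [0, 1, 2, 2]
Pattern of "aaxx": [0, 0, 1, 1]
Patterns do not match
Same pattern = No


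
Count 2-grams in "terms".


Word: "terms" (length 5)
Number of 2-grams = length - 2 + 1 = 5 - 2 + 1
= 4


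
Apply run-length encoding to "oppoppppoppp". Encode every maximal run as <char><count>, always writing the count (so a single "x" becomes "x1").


String: "oppoppppoppp"
Scanning for consecutive runs:
  'o' x 1
  'p' x 2
  'o' x 1
  'p' x 4
  'o' x 1
  'p' x 3
RLE = "o1p2o1p4o1p3"


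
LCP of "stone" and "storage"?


Word 1: "stone"
Word 2: "storage"
Comparing from start:
  Pos 0: 's' == 's'
  Pos 1: 't' == 't'
  Pos 2: 'o' == 'o'
  Pos 3: 'n' != 'r' (stop)
LCP = "sto" (length 3)
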